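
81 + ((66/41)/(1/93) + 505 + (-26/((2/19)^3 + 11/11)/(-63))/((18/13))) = 117493744607/159637149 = 736.01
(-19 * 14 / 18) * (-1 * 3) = 44.33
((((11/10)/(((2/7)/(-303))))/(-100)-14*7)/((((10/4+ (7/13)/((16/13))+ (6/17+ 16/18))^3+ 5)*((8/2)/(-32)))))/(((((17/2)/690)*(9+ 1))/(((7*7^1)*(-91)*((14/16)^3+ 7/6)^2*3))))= -29690070277108826031993/9154110826808000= -3243359.28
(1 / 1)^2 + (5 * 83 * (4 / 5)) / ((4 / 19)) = 1578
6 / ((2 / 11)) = 33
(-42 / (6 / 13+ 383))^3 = -162771336 / 123878371625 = -0.00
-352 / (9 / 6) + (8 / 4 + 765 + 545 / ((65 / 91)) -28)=3802 / 3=1267.33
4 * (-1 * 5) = -20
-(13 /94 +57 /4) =-2705 /188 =-14.39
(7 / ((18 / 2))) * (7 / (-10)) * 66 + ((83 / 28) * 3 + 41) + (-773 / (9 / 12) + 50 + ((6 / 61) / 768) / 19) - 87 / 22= -55439846687 / 57115520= -970.66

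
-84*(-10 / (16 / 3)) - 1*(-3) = 321 / 2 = 160.50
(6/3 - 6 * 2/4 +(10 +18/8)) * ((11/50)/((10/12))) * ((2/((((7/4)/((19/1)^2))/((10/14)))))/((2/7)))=107217/35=3063.34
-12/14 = -6/7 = -0.86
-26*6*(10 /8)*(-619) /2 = 120705 /2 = 60352.50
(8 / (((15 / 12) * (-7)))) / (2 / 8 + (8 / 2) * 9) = -128 / 5075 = -0.03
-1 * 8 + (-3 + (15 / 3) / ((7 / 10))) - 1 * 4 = -7.86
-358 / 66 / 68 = -179 / 2244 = -0.08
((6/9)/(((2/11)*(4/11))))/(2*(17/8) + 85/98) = 5929/3009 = 1.97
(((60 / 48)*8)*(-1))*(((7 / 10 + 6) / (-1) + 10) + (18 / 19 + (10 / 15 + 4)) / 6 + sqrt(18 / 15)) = -7243 / 171 - 2*sqrt(30) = -53.31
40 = 40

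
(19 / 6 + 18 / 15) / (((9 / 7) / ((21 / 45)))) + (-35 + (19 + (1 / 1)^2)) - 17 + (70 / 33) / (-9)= -1365491 / 44550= -30.65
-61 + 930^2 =864839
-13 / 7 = -1.86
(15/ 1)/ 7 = 15/ 7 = 2.14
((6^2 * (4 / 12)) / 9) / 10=0.13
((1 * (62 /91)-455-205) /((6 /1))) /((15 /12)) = -119996 /1365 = -87.91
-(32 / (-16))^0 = -1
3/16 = 0.19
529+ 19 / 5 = 2664 / 5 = 532.80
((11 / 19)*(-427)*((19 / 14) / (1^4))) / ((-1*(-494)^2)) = 671 / 488072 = 0.00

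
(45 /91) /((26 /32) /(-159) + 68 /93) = 1182960 /1736917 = 0.68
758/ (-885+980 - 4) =758/ 91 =8.33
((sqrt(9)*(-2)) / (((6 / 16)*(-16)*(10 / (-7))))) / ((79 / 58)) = -203 / 395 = -0.51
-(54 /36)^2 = -9 /4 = -2.25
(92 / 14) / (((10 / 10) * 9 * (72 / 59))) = 1357 / 2268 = 0.60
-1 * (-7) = 7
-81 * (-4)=324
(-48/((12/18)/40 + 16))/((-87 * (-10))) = -96/27869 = -0.00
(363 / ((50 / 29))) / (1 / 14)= 73689 / 25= 2947.56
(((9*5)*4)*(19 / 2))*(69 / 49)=117990 / 49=2407.96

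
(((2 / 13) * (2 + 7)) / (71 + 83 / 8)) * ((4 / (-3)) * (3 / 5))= -192 / 14105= -0.01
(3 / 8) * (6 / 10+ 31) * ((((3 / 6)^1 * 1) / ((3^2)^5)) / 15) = 79 / 11809800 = 0.00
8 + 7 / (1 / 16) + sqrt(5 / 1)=sqrt(5) + 120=122.24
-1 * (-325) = 325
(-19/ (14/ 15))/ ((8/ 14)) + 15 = -165/ 8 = -20.62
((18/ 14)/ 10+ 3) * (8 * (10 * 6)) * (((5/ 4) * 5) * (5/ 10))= 4692.86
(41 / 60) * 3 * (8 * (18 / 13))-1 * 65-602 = -41879 / 65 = -644.29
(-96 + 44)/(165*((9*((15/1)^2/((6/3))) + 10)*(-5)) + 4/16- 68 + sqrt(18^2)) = 16/259573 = 0.00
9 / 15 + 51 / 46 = 393 / 230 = 1.71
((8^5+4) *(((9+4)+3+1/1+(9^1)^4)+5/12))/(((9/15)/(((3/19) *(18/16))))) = 9701454195/152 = 63825356.55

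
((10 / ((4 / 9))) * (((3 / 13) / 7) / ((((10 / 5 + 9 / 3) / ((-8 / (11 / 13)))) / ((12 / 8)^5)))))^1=-6561 / 616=-10.65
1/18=0.06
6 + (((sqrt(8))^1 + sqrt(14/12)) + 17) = sqrt(42)/6 + 2 * sqrt(2) + 23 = 26.91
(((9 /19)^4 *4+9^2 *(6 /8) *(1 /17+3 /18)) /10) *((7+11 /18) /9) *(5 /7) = 416678239 /496262368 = 0.84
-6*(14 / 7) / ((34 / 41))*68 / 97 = -10.14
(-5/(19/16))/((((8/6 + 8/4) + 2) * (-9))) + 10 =10.09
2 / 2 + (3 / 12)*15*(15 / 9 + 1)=11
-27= -27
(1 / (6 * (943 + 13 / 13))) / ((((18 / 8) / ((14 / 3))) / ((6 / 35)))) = 1 / 15930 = 0.00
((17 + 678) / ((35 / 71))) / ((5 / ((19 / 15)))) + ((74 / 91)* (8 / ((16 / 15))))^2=244927388 / 621075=394.36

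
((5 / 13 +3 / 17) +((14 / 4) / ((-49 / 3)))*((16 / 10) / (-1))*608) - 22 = 1446586 / 7735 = 187.02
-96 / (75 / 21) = -672 / 25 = -26.88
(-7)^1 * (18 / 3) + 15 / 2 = -69 / 2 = -34.50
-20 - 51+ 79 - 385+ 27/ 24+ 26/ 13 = -2991/ 8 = -373.88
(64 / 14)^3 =32768 / 343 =95.53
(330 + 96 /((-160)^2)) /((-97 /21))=-5544063 /77600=-71.44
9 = 9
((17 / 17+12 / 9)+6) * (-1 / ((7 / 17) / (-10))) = 4250 / 21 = 202.38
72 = 72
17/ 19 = 0.89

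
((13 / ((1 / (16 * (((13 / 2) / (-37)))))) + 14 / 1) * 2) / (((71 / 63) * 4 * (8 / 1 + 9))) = -26271 / 44659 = -0.59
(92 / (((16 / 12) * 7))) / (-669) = -23 / 1561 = -0.01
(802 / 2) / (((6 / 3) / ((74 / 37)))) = 401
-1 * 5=-5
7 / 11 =0.64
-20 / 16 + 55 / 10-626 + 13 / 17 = -42227 / 68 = -620.99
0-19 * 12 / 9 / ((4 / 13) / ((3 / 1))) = -247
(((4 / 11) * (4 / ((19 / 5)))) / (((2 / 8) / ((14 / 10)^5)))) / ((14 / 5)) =76832 / 26125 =2.94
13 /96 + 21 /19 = 2263 /1824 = 1.24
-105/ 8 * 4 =-105/ 2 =-52.50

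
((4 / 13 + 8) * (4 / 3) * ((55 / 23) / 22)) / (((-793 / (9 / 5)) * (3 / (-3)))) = 648 / 237107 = 0.00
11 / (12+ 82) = 11 / 94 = 0.12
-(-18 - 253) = 271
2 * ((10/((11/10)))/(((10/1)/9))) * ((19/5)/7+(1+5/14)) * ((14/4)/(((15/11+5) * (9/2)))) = 19/5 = 3.80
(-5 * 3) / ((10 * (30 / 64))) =-3.20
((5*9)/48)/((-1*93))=-5/496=-0.01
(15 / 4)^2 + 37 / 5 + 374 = 31637 / 80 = 395.46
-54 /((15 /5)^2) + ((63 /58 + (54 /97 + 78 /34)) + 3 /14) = -618843 /334747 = -1.85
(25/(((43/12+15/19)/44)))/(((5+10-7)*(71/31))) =971850/70787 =13.73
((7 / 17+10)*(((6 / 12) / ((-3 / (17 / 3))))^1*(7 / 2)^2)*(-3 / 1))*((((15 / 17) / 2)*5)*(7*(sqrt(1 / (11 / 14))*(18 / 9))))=1517775*sqrt(154) / 1496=12590.30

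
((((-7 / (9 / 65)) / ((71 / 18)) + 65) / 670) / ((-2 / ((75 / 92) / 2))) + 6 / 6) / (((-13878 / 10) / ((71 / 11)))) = -17227885 / 3763935648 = -0.00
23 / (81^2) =23 / 6561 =0.00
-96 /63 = -32 /21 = -1.52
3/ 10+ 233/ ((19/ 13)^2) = 394853/ 3610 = 109.38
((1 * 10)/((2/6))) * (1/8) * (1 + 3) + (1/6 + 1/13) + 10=1969/78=25.24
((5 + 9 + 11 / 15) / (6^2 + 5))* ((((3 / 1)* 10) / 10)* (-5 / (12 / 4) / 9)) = -221 / 1107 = -0.20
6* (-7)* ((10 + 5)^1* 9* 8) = -45360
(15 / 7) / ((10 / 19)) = 57 / 14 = 4.07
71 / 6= 11.83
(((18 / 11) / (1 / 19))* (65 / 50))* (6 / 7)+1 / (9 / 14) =125432 / 3465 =36.20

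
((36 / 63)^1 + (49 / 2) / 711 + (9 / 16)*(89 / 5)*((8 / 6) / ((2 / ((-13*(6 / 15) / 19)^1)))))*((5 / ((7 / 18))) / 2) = -11545717 / 1470980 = -7.85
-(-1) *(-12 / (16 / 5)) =-15 / 4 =-3.75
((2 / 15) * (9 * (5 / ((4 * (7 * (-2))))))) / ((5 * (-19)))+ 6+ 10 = 42563 / 2660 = 16.00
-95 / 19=-5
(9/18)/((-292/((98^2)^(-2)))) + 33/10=888793958971/269331502720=3.30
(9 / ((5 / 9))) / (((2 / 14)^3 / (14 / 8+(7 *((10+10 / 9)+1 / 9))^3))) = 96971455945 / 36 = 2693651554.03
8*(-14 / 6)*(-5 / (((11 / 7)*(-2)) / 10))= -9800 / 33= -296.97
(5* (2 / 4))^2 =25 / 4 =6.25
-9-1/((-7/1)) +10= 1.14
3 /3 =1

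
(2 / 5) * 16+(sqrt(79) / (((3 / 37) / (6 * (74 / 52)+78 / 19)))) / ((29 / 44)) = 32 / 5+1694748 * sqrt(79) / 7163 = 2109.32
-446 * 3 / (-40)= 669 / 20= 33.45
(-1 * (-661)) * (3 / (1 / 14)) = 27762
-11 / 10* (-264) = 1452 / 5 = 290.40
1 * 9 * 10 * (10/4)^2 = 1125/2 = 562.50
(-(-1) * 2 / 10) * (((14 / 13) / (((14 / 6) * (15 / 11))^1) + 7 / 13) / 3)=19 / 325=0.06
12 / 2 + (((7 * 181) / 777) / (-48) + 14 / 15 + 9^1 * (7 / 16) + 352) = 4832987 / 13320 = 362.84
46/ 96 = 0.48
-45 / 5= -9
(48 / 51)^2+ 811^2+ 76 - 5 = 190102144 / 289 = 657792.89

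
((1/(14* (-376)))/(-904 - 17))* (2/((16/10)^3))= 125/1241124864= 0.00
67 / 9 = 7.44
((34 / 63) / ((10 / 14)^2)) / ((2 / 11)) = 5.82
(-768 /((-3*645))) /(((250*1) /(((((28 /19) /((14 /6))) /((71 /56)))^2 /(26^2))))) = 4816896 /8265308666875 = 0.00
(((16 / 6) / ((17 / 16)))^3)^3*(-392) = -3615561838447072116736 / 2334165173090451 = -1548974.29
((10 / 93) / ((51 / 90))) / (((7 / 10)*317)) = 1000 / 1169413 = 0.00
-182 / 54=-91 / 27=-3.37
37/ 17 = 2.18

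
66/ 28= 33/ 14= 2.36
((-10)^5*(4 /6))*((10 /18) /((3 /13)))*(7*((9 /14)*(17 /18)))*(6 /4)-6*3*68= -27658048 /27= -1024372.15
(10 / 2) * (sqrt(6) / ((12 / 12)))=5 * sqrt(6)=12.25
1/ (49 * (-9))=-1/ 441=-0.00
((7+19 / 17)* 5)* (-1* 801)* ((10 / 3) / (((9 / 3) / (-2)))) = 1228200 / 17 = 72247.06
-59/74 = -0.80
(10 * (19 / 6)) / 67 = 95 / 201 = 0.47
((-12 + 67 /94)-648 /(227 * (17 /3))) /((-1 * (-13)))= -0.91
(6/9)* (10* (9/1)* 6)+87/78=361.12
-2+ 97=95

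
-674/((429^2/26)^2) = -2696/200420649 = -0.00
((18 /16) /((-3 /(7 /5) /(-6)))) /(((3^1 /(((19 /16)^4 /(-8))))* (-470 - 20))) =390963 /734003200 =0.00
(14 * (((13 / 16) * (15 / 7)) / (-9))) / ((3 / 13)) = -845 / 72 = -11.74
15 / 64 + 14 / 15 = 1121 / 960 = 1.17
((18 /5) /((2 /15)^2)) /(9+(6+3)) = 45 /4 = 11.25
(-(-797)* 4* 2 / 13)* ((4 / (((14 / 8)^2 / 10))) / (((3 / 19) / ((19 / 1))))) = 1473111040 / 1911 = 770858.73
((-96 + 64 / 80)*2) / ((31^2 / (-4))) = 0.79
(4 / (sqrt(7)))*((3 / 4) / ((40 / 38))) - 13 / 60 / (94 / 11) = -143 / 5640 + 57*sqrt(7) / 140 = 1.05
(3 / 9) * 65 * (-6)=-130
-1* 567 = -567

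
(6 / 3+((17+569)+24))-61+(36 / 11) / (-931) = 5642755 / 10241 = 551.00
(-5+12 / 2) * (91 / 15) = 91 / 15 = 6.07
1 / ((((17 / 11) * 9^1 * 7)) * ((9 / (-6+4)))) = -22 / 9639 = -0.00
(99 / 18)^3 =1331 / 8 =166.38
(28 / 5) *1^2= 28 / 5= 5.60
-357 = -357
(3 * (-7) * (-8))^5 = 133827821568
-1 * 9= -9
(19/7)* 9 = 24.43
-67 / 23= -2.91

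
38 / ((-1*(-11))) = 38 / 11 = 3.45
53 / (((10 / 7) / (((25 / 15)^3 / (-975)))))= -371 / 2106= -0.18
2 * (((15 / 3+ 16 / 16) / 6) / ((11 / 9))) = 18 / 11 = 1.64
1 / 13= 0.08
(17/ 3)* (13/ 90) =221/ 270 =0.82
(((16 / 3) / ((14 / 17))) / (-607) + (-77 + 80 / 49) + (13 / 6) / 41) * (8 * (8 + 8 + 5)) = -12654.63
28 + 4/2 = 30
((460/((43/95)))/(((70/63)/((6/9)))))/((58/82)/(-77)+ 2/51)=844320708/41581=20305.44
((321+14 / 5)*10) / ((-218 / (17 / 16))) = -15.78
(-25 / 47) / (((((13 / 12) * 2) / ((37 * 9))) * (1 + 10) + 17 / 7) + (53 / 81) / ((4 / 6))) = -174825 / 1144309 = -0.15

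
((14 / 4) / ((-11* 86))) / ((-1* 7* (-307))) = -1 / 580844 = -0.00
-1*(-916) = 916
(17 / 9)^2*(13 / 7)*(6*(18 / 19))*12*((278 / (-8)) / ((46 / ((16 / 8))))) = -2088892 / 3059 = -682.87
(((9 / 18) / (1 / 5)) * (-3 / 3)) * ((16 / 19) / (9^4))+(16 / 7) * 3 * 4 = 23934248 / 872613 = 27.43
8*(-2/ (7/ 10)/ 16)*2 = -20/ 7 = -2.86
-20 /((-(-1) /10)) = -200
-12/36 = -1/3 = -0.33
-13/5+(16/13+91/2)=5737/130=44.13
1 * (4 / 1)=4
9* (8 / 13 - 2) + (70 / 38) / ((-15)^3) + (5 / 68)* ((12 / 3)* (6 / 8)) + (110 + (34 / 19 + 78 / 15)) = 1187559247 / 11337300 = 104.75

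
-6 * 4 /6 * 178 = -712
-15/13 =-1.15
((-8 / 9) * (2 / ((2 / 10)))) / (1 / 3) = -80 / 3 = -26.67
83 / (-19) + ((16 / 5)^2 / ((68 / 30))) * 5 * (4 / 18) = 631 / 969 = 0.65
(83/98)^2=0.72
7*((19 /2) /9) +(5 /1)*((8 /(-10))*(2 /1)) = -0.61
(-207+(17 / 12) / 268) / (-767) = 665695 / 2466672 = 0.27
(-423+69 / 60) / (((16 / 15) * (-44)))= 2301 / 256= 8.99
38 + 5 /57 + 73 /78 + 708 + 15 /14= 3880369 /5187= 748.10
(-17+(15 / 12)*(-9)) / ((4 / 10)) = -565 / 8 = -70.62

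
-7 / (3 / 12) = -28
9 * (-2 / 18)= -1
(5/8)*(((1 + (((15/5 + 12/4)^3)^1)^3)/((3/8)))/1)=50388485/3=16796161.67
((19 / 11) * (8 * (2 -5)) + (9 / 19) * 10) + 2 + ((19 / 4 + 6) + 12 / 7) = -130227 / 5852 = -22.25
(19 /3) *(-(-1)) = 19 /3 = 6.33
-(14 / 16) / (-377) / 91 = 1 / 39208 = 0.00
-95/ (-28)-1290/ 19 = -34315/ 532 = -64.50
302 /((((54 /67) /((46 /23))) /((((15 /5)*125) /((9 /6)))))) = 5058500 /27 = 187351.85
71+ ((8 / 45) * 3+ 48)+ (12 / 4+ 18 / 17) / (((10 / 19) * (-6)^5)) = 52670731 / 440640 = 119.53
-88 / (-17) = 88 / 17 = 5.18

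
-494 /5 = -98.80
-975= -975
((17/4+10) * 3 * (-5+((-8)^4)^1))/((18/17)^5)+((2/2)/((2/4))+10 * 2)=110382540529/839808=131437.83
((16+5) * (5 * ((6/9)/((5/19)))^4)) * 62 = 904949024/3375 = 268133.04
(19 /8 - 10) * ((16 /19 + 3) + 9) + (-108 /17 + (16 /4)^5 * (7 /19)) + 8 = 280.99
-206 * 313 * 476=-30691528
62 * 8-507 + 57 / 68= -691 / 68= -10.16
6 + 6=12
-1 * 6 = -6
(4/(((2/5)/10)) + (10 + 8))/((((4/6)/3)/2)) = 1062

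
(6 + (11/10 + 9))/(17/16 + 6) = 2.28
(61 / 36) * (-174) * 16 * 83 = -1174616 / 3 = -391538.67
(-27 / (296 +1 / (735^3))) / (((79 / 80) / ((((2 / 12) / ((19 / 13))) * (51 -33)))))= -33448787190000 / 176414557852501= -0.19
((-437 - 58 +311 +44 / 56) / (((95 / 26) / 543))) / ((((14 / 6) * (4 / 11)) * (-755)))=6289569 / 147980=42.50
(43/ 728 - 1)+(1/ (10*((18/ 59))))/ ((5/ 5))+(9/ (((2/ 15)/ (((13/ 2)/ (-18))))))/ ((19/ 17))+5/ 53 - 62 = -1390962137/ 16494660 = -84.33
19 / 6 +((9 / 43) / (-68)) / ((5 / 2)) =34709 / 10965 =3.17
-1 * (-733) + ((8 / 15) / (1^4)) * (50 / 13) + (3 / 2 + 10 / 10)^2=115643 / 156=741.30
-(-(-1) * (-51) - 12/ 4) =54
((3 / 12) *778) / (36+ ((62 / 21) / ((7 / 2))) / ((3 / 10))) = 441 / 88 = 5.01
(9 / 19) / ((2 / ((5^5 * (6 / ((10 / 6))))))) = 50625 / 19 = 2664.47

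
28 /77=4 /11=0.36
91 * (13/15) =1183/15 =78.87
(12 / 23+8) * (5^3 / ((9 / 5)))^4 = 29907226562500 / 150903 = 198188416.15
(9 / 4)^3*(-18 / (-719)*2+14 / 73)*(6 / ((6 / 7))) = 32388741 / 1679584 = 19.28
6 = 6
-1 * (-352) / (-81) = -352 / 81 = -4.35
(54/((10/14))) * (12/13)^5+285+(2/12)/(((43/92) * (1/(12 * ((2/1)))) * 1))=27478673023/79827995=344.22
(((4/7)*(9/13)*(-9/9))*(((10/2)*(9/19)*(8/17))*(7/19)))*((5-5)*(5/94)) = 0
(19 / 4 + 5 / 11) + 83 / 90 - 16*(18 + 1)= -589789 / 1980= -297.87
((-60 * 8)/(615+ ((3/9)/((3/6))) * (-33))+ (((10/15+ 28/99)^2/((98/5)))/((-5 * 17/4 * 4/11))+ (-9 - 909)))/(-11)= 404394893236/4841390169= 83.53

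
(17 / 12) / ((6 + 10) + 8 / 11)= 187 / 2208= 0.08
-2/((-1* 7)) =2/7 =0.29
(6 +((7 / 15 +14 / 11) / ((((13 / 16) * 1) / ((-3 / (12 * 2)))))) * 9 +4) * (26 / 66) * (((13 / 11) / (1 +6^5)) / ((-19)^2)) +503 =28193993905879 / 56051677605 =503.00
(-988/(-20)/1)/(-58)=-247/290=-0.85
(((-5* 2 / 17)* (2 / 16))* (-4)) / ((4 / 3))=0.22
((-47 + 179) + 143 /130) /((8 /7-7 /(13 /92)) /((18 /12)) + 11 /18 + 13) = -1090089 /152765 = -7.14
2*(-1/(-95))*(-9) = -18/95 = -0.19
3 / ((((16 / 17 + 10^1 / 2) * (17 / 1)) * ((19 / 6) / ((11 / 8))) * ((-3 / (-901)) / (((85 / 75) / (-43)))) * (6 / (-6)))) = 168487 / 1650340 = 0.10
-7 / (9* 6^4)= -0.00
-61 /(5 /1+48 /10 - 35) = 305 /126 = 2.42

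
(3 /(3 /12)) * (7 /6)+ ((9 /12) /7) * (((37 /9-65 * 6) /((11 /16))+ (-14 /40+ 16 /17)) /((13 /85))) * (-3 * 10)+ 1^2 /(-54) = 2550907855 /216216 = 11797.96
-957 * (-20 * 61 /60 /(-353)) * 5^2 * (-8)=3891800 /353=11024.93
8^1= 8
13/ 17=0.76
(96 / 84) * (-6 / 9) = -16 / 21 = -0.76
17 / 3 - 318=-937 / 3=-312.33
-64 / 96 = -2 / 3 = -0.67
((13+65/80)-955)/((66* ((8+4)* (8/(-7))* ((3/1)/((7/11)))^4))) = 23008783/10929447936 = 0.00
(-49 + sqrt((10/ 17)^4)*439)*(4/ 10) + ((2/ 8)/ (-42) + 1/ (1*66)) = 109939909/ 2670360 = 41.17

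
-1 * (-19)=19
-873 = -873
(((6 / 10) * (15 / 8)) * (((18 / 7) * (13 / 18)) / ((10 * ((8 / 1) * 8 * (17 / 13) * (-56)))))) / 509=-1521 / 17366917120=-0.00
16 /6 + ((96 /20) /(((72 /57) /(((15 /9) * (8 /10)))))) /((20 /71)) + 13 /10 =3293 /150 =21.95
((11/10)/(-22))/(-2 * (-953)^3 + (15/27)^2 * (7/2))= -81/2804295095230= -0.00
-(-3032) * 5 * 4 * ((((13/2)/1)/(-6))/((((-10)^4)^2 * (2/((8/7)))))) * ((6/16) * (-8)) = 4927/4375000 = 0.00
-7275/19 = -382.89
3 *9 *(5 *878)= 118530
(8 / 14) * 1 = 4 / 7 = 0.57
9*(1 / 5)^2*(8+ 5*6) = 342 / 25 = 13.68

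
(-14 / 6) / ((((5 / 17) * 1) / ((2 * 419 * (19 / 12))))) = -947359 / 90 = -10526.21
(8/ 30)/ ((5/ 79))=316/ 75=4.21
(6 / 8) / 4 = 3 / 16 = 0.19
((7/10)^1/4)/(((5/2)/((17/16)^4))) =0.09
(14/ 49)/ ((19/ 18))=36/ 133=0.27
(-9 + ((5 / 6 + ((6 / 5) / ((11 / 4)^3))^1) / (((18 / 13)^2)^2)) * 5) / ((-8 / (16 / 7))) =6528873205 / 2934184176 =2.23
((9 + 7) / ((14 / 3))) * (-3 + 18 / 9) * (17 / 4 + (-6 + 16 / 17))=330 / 119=2.77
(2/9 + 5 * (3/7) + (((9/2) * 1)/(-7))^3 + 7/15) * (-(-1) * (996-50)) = 2427.51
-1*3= -3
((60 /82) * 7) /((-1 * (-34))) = 105 /697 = 0.15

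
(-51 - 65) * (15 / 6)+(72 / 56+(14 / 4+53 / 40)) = -79489 / 280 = -283.89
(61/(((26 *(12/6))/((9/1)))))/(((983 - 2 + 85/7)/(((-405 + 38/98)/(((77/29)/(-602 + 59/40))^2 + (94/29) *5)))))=-0.27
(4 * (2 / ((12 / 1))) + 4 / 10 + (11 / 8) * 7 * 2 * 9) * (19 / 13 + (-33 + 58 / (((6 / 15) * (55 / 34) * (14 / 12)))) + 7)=109495271 / 12012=9115.49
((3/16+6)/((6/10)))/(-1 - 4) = -33/16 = -2.06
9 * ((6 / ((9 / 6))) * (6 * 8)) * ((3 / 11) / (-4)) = -117.82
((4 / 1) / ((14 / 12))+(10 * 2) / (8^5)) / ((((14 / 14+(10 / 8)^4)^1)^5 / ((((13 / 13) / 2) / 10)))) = 6598244171776 / 18575802562394035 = 0.00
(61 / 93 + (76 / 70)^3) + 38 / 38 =11705846 / 3987375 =2.94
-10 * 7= -70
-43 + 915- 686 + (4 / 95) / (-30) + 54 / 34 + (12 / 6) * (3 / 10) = 4558826 / 24225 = 188.19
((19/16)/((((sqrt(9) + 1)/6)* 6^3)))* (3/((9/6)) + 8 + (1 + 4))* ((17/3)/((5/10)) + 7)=5225/2304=2.27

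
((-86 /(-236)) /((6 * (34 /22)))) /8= 473 /96288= 0.00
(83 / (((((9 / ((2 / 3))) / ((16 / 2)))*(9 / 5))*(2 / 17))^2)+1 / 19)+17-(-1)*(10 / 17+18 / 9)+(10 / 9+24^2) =23778228838 / 19072827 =1246.71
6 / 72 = 1 / 12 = 0.08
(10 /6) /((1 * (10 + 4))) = 5 /42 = 0.12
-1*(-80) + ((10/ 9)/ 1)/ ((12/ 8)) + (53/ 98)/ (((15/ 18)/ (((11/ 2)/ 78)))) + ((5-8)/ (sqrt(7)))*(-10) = 30*sqrt(7)/ 7 + 27788941/ 343980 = 92.13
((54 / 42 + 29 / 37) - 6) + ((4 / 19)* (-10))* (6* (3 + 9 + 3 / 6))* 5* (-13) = 50485658 / 4921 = 10259.23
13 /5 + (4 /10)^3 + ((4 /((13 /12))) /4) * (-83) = -120171 /1625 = -73.95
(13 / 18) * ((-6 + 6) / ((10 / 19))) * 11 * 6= 0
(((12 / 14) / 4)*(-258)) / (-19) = 387 / 133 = 2.91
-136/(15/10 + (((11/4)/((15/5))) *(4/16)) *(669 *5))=-0.18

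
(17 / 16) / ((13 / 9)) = 0.74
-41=-41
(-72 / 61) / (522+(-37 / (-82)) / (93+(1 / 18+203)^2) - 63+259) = -4940598933 / 3005393824420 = -0.00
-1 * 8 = -8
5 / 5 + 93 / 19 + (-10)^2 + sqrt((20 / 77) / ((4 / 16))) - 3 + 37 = 4*sqrt(385) / 77 + 2658 / 19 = 140.91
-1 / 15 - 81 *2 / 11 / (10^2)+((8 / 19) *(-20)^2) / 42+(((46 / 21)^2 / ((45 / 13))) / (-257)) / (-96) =485572621141 / 127912138200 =3.80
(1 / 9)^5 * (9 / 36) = 1 / 236196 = 0.00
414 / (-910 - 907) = -18 / 79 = -0.23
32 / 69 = 0.46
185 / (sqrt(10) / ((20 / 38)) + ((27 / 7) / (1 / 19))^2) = 66083850 / 1918499609 -444185 * sqrt(10) / 36451492571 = 0.03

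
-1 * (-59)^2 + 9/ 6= -6959/ 2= -3479.50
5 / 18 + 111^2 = 221783 / 18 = 12321.28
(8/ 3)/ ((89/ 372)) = 992/ 89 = 11.15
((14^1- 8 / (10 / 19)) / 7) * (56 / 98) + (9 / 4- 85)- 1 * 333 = -407531 / 980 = -415.85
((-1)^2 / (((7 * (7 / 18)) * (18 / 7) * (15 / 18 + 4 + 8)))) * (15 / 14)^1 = 45 / 3773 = 0.01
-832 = -832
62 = 62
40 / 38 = 20 / 19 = 1.05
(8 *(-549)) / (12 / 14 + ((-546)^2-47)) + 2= 1.99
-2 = -2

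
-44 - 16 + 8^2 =4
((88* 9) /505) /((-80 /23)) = -2277 /5050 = -0.45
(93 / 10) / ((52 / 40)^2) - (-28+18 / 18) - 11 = 21.50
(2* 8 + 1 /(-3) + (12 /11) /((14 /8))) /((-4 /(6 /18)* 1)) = -3763 /2772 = -1.36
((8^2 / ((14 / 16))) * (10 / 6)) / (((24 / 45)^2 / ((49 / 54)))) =3500 / 9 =388.89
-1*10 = -10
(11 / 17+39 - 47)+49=708 / 17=41.65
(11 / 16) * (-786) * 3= -12969 / 8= -1621.12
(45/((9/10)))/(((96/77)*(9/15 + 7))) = 9625/1824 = 5.28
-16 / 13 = -1.23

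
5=5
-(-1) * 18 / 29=18 / 29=0.62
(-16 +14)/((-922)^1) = 1/461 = 0.00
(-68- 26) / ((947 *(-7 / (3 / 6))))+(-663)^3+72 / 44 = -291434245.36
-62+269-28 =179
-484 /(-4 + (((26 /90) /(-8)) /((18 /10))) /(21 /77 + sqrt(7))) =120.79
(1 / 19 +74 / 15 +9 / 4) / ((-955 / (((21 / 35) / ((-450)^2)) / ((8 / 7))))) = -0.00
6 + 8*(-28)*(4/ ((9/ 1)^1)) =-93.56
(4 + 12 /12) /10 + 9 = 19 /2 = 9.50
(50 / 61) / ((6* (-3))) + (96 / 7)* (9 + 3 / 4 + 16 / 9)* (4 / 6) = 44985 / 427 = 105.35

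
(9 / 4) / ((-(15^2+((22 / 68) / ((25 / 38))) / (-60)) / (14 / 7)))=-114750 / 5737291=-0.02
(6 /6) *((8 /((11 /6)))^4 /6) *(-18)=-15925248 /14641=-1087.72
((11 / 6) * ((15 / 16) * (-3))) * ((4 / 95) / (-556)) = 33 / 84512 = 0.00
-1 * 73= -73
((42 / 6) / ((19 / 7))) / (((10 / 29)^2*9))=41209 / 17100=2.41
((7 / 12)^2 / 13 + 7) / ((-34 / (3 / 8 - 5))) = 486661 / 509184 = 0.96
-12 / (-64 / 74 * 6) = 37 / 16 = 2.31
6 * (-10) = -60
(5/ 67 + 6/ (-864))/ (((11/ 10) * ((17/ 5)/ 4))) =0.07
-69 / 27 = -23 / 9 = -2.56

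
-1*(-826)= 826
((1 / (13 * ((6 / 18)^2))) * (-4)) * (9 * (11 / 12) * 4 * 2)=-2376 / 13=-182.77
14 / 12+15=97 / 6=16.17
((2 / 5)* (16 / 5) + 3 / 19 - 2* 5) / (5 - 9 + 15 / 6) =8134 / 1425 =5.71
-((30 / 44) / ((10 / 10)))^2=-225 / 484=-0.46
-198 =-198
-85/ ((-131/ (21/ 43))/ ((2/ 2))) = 1785/ 5633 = 0.32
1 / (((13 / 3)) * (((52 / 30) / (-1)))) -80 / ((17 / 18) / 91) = -44292285 / 5746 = -7708.37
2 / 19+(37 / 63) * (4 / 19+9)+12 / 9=1171 / 171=6.85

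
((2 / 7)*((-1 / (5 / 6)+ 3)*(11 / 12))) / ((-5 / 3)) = -99 / 350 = -0.28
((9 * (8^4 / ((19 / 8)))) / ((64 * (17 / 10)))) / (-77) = -46080 / 24871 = -1.85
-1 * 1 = -1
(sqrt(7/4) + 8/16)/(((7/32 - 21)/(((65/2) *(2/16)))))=-0.36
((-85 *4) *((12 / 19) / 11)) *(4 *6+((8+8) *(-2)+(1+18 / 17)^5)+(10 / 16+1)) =-10432868790 / 17455889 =-597.67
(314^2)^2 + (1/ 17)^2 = 2809418481425/ 289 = 9721171216.00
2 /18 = 0.11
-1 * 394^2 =-155236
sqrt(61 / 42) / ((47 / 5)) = 5*sqrt(2562) / 1974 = 0.13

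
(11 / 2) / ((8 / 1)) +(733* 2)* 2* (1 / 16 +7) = 331327 / 16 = 20707.94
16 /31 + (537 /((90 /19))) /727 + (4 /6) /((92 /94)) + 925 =4801761211 /5183510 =926.35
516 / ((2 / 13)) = 3354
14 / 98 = 1 / 7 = 0.14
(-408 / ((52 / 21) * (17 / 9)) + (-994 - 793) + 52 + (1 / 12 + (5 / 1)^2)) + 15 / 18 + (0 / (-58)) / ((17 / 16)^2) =-280225 / 156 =-1796.31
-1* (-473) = 473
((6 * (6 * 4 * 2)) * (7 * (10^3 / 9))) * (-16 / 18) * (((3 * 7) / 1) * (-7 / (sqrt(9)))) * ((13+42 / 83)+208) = 1614350080000 / 747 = 2161111218.21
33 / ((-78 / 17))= -187 / 26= -7.19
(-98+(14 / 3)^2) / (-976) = 343 / 4392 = 0.08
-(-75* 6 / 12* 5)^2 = -35156.25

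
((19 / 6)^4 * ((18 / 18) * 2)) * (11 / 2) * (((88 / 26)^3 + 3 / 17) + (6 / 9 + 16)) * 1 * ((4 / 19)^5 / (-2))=-2193525664 / 172440333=-12.72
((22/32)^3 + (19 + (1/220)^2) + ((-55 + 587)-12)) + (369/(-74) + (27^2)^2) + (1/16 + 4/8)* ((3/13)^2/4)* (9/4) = 41215945679500343/77477171200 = 531975.36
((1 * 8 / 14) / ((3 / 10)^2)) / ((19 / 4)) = 1600 / 1197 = 1.34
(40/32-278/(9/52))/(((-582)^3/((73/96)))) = 4217867/681306743808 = 0.00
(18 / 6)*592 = 1776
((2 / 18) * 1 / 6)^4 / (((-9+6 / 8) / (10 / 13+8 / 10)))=-17 / 759960630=-0.00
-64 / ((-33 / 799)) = 51136 / 33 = 1549.58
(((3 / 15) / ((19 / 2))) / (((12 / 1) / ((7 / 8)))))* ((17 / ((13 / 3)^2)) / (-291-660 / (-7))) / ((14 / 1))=-7 / 13871520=-0.00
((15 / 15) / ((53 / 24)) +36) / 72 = 161 / 318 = 0.51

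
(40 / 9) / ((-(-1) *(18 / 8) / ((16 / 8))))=320 / 81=3.95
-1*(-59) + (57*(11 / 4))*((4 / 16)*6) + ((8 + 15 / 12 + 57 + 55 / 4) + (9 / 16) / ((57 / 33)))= 113833 / 304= 374.45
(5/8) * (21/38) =105/304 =0.35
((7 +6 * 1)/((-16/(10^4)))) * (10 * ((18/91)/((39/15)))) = -562500/91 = -6181.32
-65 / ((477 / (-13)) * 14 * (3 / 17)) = 14365 / 20034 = 0.72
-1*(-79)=79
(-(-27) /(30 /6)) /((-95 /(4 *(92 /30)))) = -1656 /2375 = -0.70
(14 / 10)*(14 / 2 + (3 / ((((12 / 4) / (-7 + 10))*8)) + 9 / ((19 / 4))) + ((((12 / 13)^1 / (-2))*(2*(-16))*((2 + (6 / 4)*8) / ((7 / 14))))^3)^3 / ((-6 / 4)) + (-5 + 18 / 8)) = -532125051208716700663194399882966175 / 1611883904696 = -330126164581980272764195.40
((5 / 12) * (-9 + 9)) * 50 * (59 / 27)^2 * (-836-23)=0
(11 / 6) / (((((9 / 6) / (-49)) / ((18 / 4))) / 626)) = -168707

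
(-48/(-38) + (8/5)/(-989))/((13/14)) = 1.36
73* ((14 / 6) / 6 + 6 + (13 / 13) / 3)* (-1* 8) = -35332 / 9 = -3925.78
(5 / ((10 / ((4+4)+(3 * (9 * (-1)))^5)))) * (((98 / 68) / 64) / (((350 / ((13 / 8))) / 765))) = -11751748281 / 20480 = -573815.83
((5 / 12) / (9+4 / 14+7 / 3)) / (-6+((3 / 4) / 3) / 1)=-35 / 5612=-0.01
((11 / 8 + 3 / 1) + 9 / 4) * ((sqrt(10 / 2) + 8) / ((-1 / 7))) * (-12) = 1113 * sqrt(5) / 2 + 4452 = 5696.37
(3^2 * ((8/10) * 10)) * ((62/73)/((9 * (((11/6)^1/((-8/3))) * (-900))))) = 1984/180675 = 0.01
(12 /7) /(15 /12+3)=48 /119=0.40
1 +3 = 4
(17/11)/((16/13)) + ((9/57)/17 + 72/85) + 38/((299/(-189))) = -1861915103/84987760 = -21.91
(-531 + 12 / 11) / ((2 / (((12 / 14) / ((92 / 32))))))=-78.99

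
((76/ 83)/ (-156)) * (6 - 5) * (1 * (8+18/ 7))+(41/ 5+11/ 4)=4934201/ 453180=10.89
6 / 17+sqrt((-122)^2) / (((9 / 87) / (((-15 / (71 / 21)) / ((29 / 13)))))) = -2830584 / 1207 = -2345.14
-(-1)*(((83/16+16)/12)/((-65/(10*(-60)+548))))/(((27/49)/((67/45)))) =370979/97200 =3.82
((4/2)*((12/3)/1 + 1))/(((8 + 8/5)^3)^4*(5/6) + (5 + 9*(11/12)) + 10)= 0.00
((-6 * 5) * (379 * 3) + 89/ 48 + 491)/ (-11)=146693/ 48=3056.10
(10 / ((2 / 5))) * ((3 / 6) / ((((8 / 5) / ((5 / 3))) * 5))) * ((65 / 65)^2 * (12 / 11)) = 125 / 44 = 2.84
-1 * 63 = -63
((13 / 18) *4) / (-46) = -0.06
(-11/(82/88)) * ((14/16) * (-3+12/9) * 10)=21175/123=172.15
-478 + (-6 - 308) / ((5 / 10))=-1106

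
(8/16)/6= 1/12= 0.08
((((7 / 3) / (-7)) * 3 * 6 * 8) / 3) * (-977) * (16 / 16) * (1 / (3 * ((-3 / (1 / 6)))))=-7816 / 27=-289.48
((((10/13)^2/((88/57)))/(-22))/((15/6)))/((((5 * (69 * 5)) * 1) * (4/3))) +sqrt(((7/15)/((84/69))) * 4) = -57/18813080 +sqrt(345)/15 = 1.24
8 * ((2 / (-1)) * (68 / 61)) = -1088 / 61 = -17.84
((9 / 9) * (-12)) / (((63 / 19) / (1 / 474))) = -38 / 4977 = -0.01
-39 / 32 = -1.22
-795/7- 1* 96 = -1467/7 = -209.57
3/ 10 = 0.30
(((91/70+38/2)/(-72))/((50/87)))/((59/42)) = -41209/118000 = -0.35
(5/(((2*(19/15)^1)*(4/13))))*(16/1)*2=3900/19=205.26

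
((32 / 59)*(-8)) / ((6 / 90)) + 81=15.92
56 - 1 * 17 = 39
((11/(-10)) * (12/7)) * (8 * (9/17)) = -7.99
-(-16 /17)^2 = -256 /289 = -0.89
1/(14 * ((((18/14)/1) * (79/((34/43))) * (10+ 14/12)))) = 34/682797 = 0.00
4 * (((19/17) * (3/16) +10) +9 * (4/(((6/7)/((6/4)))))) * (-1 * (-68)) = 19913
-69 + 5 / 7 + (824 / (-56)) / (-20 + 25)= -2493 / 35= -71.23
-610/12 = -305/6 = -50.83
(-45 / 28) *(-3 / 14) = 135 / 392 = 0.34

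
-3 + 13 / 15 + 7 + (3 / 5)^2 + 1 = 467 / 75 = 6.23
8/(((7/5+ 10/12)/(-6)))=-1440/67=-21.49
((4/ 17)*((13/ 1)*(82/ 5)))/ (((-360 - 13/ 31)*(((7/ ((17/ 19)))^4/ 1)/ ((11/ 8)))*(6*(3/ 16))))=-7143619912/ 157321789007985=-0.00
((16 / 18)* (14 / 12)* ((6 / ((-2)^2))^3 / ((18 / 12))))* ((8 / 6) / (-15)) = -28 / 135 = -0.21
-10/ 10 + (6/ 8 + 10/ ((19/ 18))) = 701/ 76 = 9.22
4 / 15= 0.27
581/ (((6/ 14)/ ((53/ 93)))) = 215551/ 279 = 772.58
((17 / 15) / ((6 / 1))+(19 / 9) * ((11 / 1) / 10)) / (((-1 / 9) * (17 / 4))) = -452 / 85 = -5.32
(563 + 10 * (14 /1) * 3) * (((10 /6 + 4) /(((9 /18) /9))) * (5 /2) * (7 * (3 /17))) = 309645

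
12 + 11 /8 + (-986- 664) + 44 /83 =-1086367 /664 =-1636.09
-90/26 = -45/13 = -3.46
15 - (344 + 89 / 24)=-7985 / 24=-332.71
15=15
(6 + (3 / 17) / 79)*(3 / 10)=24183 / 13430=1.80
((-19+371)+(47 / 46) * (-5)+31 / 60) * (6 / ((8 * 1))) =479423 / 1840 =260.56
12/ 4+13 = 16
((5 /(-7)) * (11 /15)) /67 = -11 /1407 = -0.01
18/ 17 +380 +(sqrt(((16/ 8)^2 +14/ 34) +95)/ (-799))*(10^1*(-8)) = 1040*sqrt(170)/ 13583 +6478/ 17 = 382.06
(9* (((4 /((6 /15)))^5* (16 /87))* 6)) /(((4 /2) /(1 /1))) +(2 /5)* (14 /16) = 288000203 /580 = 496552.07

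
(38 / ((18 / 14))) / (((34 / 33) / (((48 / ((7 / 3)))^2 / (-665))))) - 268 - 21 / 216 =-85871299 / 299880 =-286.35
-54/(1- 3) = 27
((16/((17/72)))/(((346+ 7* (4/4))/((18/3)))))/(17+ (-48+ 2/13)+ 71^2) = 22464/97714283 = 0.00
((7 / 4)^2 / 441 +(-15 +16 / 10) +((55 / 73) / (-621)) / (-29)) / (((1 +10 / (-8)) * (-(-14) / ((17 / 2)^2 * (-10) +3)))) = -2026943078621 / 736207920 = -2753.22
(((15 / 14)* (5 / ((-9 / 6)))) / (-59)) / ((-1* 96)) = -0.00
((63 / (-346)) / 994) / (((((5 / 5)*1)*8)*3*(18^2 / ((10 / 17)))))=-5 / 360825408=-0.00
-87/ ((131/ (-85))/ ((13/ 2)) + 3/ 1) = -96135/ 3053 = -31.49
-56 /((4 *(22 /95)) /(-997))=663005 /11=60273.18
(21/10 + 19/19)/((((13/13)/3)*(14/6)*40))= 279/2800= 0.10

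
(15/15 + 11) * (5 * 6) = 360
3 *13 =39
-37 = -37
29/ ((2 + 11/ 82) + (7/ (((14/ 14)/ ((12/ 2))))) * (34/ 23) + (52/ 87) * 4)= 4758378/ 10929815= 0.44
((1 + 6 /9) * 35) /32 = 175 /96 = 1.82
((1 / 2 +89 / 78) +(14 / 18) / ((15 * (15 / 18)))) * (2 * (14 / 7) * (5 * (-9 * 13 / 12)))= -4982 / 15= -332.13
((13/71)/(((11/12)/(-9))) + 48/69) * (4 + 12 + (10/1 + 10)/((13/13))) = -39.67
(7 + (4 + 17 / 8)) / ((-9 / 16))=-23.33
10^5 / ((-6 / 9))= -150000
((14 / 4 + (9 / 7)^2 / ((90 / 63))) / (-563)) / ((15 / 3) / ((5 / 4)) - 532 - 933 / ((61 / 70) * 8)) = 39772 / 3182101335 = 0.00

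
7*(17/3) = 119/3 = 39.67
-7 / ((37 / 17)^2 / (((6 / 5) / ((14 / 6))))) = -5202 / 6845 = -0.76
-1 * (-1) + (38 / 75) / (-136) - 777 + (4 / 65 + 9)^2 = -598065727 / 861900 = -693.89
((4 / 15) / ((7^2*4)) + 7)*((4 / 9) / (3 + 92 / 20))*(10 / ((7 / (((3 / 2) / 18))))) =25730 / 527877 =0.05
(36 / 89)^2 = 1296 / 7921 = 0.16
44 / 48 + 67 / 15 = 323 / 60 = 5.38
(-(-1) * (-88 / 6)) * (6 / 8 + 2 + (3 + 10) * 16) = -3091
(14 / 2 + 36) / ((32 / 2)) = 43 / 16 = 2.69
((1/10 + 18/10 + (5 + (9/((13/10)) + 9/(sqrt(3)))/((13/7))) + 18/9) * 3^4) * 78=97459.82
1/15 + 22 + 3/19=6334/285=22.22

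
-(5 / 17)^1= -5 / 17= -0.29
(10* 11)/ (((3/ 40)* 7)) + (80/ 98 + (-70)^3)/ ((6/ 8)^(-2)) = -28330945/ 147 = -192727.52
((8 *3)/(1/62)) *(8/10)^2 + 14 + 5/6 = 145073/150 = 967.15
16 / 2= 8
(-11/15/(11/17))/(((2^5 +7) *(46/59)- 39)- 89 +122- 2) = -1003/19830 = -0.05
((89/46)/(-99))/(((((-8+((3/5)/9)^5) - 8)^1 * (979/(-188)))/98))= -777262500/33813447217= -0.02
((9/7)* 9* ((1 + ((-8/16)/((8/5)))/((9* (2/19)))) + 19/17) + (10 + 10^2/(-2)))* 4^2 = -73543/238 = -309.00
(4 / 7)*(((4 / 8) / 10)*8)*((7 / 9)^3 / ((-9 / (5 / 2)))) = -196 / 6561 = -0.03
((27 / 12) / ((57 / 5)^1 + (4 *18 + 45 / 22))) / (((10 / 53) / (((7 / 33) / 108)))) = 371 / 1353456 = 0.00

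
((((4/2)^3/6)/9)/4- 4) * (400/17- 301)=504719/459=1099.61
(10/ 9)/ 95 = 0.01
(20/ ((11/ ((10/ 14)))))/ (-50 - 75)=-4/ 385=-0.01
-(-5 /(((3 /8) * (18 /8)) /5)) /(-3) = -800 /81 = -9.88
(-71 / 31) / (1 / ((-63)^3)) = 17753337 / 31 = 572688.29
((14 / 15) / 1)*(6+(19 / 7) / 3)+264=2434 / 9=270.44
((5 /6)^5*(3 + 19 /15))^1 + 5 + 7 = 9998 /729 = 13.71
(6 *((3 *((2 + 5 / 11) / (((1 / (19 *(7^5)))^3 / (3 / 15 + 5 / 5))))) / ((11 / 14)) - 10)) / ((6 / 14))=3101871079931963383772 / 605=5127059636251179146.73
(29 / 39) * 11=319 / 39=8.18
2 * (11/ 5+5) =72/ 5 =14.40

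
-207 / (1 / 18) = -3726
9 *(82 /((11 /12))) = 8856 /11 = 805.09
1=1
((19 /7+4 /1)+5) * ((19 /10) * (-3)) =-2337 /35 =-66.77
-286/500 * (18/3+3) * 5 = -1287/50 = -25.74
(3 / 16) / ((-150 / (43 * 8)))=-43 / 100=-0.43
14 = 14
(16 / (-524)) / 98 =-2 / 6419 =-0.00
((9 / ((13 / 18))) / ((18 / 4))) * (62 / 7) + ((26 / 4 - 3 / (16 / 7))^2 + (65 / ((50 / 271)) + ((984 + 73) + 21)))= 172592799 / 116480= 1481.74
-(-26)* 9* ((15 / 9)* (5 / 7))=1950 / 7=278.57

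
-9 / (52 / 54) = -243 / 26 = -9.35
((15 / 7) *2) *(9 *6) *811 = 1313820 / 7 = 187688.57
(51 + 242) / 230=1.27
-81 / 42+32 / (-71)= -2.38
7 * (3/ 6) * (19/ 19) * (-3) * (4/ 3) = -14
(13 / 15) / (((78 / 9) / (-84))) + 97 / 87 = -3169 / 435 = -7.29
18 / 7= 2.57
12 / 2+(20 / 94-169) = -7651 / 47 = -162.79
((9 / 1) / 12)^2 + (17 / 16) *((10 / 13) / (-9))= 883 / 1872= 0.47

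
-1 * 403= -403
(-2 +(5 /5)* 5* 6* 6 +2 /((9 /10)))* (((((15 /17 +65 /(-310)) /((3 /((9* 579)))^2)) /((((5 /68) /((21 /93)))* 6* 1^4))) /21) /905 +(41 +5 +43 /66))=23580940797319 /1291511925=18258.40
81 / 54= 3 / 2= 1.50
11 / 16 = 0.69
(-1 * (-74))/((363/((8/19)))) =592/6897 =0.09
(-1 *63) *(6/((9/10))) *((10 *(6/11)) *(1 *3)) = -75600/11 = -6872.73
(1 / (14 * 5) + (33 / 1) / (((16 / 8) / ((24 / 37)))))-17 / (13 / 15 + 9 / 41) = -4268387 / 865060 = -4.93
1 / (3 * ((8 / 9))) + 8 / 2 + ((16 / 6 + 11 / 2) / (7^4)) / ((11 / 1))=4.38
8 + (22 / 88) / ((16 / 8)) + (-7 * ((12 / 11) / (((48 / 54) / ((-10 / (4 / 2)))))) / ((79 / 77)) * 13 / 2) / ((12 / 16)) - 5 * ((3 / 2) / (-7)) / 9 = 4925135 / 13272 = 371.09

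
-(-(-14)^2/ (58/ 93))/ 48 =1519/ 232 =6.55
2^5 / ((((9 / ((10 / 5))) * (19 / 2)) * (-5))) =-128 / 855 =-0.15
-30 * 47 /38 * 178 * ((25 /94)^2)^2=-33.04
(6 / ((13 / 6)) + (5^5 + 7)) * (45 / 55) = 366768 / 143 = 2564.81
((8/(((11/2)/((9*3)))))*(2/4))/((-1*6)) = -3.27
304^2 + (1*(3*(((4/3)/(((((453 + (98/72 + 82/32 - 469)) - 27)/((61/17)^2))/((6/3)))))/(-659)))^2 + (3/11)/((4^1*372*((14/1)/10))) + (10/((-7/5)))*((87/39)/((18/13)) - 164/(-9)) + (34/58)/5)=1760611248780950171289106017503/19080159621782017547176080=92274.45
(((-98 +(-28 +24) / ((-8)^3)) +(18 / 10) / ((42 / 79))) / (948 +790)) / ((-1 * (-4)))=-423837 / 31144960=-0.01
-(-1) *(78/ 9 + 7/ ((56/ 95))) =493/ 24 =20.54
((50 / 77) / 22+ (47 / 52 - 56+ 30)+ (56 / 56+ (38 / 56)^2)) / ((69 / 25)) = -242599125 / 28364336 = -8.55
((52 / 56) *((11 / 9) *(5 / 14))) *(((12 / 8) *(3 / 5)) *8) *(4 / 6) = 286 / 147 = 1.95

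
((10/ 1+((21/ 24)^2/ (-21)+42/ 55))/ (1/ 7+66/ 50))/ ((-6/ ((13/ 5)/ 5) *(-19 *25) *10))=10308389/ 77045760000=0.00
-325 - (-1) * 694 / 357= -115331 / 357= -323.06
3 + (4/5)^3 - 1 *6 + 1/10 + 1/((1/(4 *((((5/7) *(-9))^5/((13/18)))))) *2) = -1660883564127/54622750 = -30406.44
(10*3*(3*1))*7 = 630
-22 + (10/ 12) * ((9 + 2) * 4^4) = 6974/ 3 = 2324.67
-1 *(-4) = 4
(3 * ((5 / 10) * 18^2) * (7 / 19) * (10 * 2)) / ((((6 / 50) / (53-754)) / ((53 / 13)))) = -21065751000 / 247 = -85286441.30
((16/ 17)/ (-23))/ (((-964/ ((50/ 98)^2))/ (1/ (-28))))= -625/ 1583740417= -0.00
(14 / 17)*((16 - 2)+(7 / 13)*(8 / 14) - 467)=-82390 / 221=-372.81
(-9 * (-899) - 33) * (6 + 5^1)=88638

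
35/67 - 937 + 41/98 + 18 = -6027977/6566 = -918.06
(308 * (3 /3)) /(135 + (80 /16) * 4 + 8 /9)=2772 /1403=1.98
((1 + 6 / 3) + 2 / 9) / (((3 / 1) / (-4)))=-116 / 27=-4.30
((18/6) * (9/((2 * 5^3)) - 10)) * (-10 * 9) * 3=8070.84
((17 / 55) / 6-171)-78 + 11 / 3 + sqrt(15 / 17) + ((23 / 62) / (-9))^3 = -2343855140621 / 9555761160 + sqrt(255) / 17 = -244.34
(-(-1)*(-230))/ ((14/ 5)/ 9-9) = 450/ 17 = 26.47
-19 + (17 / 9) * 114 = 589 / 3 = 196.33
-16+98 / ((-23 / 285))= -28298 / 23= -1230.35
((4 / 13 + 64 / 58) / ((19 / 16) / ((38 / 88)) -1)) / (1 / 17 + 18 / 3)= 5168 / 38831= 0.13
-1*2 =-2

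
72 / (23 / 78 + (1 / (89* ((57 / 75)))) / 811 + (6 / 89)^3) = 61005862874736 / 250121005165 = 243.91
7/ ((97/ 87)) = 609/ 97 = 6.28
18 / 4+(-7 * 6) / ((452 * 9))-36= -10682 / 339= -31.51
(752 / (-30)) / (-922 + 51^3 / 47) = -17672 / 1339755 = -0.01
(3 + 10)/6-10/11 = 83/66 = 1.26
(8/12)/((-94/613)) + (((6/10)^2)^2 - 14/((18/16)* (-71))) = -75882952/18770625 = -4.04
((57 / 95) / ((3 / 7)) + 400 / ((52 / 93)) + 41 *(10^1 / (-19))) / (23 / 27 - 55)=-23181633 / 1805570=-12.84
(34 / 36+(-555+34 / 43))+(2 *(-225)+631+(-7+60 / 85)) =-378.56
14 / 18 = 7 / 9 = 0.78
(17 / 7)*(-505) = -8585 / 7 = -1226.43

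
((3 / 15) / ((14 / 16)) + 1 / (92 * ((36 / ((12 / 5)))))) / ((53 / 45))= 6645 / 34132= 0.19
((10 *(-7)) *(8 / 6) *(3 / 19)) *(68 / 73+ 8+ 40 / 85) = -3267040 / 23579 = -138.56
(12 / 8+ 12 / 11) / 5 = 57 / 110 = 0.52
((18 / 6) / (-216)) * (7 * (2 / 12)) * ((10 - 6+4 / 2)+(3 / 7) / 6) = -85 / 864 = -0.10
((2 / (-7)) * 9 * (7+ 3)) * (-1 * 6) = 1080 / 7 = 154.29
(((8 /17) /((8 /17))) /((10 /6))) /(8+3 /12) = 4 /55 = 0.07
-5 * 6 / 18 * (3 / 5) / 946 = -1 / 946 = -0.00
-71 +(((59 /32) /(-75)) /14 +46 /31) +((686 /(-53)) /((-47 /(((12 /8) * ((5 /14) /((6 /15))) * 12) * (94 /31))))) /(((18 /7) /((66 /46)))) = -78759621551 /1269710400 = -62.03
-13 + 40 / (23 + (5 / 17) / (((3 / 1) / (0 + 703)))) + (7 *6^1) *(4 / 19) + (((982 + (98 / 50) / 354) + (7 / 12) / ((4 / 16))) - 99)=21717709679 / 24633975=881.62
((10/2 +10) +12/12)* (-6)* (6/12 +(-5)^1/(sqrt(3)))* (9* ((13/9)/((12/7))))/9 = -364/9 +3640* sqrt(3)/27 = 193.06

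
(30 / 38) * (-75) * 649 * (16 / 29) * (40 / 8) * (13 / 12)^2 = -68550625 / 551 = -124411.30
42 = 42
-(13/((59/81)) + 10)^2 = -2699449/3481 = -775.48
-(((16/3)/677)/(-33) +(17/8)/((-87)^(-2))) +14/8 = -8623112029/536184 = -16082.37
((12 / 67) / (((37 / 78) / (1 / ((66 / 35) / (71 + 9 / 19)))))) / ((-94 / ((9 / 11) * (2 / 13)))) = -0.02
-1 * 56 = -56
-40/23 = -1.74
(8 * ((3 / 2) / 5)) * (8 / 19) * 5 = 96 / 19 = 5.05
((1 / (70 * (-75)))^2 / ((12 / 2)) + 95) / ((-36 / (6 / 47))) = -15710625001 / 46635750000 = -0.34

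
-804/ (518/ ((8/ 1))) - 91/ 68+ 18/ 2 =-83749/ 17612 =-4.76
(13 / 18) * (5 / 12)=65 / 216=0.30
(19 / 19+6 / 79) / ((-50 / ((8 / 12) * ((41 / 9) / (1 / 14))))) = -9758 / 10665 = -0.91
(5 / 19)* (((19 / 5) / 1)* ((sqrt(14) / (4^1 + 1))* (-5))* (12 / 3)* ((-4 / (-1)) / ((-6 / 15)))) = 40* sqrt(14) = 149.67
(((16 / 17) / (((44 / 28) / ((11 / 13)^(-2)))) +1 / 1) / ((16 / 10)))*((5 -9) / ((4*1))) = -207775 / 181016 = -1.15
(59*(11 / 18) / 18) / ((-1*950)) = -649 / 307800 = -0.00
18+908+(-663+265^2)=70488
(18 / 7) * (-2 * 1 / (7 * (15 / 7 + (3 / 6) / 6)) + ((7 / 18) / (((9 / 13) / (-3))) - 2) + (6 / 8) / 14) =-1063105 / 109956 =-9.67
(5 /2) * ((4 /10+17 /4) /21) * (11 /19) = 341 /1064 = 0.32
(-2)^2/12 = 1/3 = 0.33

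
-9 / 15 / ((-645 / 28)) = 28 / 1075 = 0.03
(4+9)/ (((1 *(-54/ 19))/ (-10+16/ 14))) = 40.51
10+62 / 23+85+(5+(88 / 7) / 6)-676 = -275894 / 483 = -571.21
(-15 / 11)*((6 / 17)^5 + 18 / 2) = -191797335 / 15618427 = -12.28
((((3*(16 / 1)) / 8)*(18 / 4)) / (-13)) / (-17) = 0.12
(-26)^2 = 676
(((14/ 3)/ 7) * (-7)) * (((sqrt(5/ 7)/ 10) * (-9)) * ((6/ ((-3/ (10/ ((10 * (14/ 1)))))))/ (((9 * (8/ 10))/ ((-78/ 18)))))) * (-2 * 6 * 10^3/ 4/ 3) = -305.19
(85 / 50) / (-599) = -17 / 5990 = -0.00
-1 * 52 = -52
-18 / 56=-0.32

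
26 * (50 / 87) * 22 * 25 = 715000 / 87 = 8218.39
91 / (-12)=-91 / 12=-7.58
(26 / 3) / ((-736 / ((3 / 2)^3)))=-117 / 2944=-0.04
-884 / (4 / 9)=-1989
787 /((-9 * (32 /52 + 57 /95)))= -51155 /711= -71.95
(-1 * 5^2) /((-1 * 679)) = 25 /679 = 0.04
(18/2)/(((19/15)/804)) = 108540/19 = 5712.63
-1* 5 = -5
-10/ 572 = -5/ 286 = -0.02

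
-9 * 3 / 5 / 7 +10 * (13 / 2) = 2248 / 35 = 64.23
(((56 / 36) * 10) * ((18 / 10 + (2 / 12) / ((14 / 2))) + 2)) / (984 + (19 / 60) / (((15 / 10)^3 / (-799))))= 12045 / 184079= 0.07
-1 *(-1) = 1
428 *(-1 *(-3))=1284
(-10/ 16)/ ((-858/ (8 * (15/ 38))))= 25/ 10868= 0.00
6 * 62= 372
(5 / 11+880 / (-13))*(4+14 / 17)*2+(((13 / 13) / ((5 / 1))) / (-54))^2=-114953091569 / 177219900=-648.65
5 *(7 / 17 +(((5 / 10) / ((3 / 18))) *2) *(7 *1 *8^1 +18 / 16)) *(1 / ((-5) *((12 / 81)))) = -630045 / 272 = -2316.34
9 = 9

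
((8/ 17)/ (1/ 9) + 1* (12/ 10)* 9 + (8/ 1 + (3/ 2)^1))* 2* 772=3220012/ 85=37882.49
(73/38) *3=219/38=5.76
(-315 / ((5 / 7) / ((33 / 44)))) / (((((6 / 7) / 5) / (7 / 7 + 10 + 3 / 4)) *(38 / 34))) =-12332565 / 608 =-20283.82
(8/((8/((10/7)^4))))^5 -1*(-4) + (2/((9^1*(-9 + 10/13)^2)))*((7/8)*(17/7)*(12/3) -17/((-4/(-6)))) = 10336529013284142874222418/8221874911572238195041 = 1257.20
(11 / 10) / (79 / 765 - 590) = -1683 / 902542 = -0.00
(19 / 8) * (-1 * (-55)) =1045 / 8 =130.62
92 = 92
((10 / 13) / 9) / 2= 5 / 117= 0.04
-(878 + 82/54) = -23747/27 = -879.52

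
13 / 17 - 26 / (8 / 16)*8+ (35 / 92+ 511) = 150371 / 1564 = 96.15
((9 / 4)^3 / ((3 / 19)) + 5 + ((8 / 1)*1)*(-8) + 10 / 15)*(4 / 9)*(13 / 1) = 34463 / 432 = 79.78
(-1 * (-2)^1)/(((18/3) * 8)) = 1/24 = 0.04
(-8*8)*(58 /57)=-3712 /57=-65.12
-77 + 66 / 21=-517 / 7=-73.86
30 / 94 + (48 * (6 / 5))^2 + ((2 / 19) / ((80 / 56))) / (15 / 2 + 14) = 3185276321 / 959975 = 3318.08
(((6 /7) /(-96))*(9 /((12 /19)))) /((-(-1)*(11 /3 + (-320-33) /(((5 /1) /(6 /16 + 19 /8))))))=855 /1280048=0.00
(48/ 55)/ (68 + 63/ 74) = 3552/ 280225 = 0.01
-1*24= -24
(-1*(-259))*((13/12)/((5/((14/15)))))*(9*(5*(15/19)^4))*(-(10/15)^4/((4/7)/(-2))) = 82491500/130321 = 632.99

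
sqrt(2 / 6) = sqrt(3) / 3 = 0.58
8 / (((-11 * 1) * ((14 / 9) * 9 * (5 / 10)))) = -8 / 77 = -0.10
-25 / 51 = -0.49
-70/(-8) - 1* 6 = 11/4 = 2.75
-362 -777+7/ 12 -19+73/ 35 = -485239/ 420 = -1155.33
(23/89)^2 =529/7921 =0.07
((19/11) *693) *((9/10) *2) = 10773/5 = 2154.60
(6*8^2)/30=64/5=12.80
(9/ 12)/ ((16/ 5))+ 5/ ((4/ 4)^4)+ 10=975/ 64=15.23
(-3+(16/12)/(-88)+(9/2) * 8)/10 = 2177/660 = 3.30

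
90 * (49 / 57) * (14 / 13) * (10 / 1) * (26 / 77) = 58800 / 209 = 281.34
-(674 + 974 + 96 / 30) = -8256 / 5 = -1651.20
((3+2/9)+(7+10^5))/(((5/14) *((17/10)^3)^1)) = 2520257600/44217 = 56997.48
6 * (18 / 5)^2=1944 / 25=77.76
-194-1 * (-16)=-178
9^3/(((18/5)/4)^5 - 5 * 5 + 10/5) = -72900000/2240951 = -32.53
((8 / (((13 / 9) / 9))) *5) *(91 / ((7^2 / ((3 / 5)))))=1944 / 7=277.71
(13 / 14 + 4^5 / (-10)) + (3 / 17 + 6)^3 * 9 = 694406711 / 343910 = 2019.15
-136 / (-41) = 136 / 41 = 3.32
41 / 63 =0.65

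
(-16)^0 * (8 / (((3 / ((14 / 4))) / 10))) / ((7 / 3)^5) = 3240 / 2401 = 1.35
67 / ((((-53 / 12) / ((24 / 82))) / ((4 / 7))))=-38592 / 15211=-2.54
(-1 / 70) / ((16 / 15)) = -3 / 224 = -0.01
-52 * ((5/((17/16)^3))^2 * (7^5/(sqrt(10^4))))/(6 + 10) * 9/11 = -2061939769344/265513259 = -7765.86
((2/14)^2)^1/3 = 1/147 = 0.01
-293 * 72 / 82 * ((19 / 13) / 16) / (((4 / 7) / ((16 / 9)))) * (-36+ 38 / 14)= 1297111 / 533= 2433.60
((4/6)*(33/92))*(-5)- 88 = -4103/46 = -89.20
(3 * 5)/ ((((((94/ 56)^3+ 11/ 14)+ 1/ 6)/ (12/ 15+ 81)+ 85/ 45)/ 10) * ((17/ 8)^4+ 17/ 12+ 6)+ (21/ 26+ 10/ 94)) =91002554508902400/ 38583653431096859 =2.36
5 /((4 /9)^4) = 32805 /256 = 128.14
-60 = -60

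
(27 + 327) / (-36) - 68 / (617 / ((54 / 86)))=-1576345 / 159186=-9.90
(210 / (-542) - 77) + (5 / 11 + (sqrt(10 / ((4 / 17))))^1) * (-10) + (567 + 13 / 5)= 7268678 / 14905 - 5 * sqrt(170)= 422.48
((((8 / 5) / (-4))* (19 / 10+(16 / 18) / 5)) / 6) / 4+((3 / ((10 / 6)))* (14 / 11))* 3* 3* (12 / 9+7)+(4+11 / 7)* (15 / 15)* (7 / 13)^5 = 291862674223 / 1696523400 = 172.04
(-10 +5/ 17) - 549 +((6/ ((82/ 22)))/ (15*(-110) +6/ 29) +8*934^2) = 38784480539989/ 5557878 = 6978289.29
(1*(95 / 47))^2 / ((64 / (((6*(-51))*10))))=-6904125 / 35344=-195.34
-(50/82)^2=-625/1681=-0.37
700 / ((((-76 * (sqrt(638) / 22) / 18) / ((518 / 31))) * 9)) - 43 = -181300 * sqrt(638) / 17081 - 43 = -311.10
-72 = -72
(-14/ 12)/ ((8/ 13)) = -91/ 48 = -1.90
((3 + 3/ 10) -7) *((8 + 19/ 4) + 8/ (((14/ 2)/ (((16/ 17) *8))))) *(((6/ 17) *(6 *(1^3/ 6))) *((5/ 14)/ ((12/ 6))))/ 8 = -0.62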